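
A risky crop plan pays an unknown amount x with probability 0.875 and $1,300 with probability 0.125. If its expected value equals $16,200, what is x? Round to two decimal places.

x = $18,328.57

0.875·x + 0.125·1300 = 16200
0.875·x = 16200 − 162.5 = 16037.5
x = 16037.5 / 0.875 = 18328.5714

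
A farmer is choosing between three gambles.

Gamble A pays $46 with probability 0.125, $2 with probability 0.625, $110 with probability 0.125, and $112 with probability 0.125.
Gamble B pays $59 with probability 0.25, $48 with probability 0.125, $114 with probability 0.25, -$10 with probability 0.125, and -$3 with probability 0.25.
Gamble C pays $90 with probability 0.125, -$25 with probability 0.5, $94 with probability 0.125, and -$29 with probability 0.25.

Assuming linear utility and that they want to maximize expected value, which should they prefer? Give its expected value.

Gamble B ($47.25)

Gamble A = 0.125 × 46 + 0.625 × 2 + 0.125 × 110 + 0.125 × 112 = 5.75 + 1.25 + 13.75 + 14 = 34.75
Gamble B = 0.25 × 59 + 0.125 × 48 + 0.25 × 114 + 0.125 × (-10) + 0.25 × (-3) = 14.75 + 6 + 28.5 − 1.25 − 0.75 = 47.25
Gamble C = 0.125 × 90 + 0.5 × (-25) + 0.125 × 94 + 0.25 × (-29) = 11.25 − 12.5 + 11.75 − 7.25 = 3.25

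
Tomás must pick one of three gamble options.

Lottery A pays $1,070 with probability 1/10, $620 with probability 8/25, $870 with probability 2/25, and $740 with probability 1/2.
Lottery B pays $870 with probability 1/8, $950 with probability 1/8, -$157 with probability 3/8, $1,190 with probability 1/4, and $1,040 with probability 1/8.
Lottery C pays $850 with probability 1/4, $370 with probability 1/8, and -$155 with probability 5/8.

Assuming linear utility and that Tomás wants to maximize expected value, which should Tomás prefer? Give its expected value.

Lottery A = 1/10 × 1070 + 8/25 × 620 + 2/25 × 870 + 1/2 × 740 = 107 + 198.4 + 69.6 + 370 = 745
Lottery B = 1/8 × 870 + 1/8 × 950 + 3/8 × (-157) + 1/4 × 1190 + 1/8 × 1040 = 108.75 + 118.75 − 58.875 + 297.5 + 130 = 596.125
Lottery C = 1/4 × 850 + 1/8 × 370 + 5/8 × (-155) = 212.5 + 46.25 − 96.875 = 161.875

Lottery A ($745)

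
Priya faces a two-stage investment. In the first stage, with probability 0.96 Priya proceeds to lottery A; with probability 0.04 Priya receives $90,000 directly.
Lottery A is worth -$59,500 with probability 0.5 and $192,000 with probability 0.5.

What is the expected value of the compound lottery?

$67,200

EV(A) = 0.5 × (-59500) + 0.5 × 192000 = -29750 + 96000 = 66250
Branch B: 90000 (certain)
Overall = 0.96 × 66250 + 0.04 × 90000 = 63600 + 3600 = 67200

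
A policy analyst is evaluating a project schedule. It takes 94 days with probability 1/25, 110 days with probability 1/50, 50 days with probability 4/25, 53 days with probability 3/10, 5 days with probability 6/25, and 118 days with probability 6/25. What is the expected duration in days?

59.38 days

EV = 1/25 × 94 + 1/50 × 110 + 4/25 × 50 + 3/10 × 53 + 6/25 × 5 + 6/25 × 118 = 3.76 + 2.2 + 8 + 15.9 + 1.2 + 28.32 = 59.38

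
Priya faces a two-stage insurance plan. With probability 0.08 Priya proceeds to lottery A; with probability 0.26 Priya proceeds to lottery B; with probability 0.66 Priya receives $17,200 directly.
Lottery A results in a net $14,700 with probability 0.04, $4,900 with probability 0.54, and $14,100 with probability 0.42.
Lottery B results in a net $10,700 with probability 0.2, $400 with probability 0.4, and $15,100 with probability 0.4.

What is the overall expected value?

$14,252.88

EV(A) = 0.04 × 14700 + 0.54 × 4900 + 0.42 × 14100 = 588 + 2646 + 5922 = 9156
EV(B) = 0.2 × 10700 + 0.4 × 400 + 0.4 × 15100 = 2140 + 160 + 6040 = 8340
Branch C: 17200 (certain)
Overall = 0.08 × 9156 + 0.26 × 8340 + 0.66 × 17200 = 732.48 + 2168.4 + 11352 = 14252.88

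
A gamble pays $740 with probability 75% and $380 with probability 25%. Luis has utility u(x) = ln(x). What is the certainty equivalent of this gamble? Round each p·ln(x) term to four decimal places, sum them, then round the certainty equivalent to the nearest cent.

E[u] = 0.75·ln(740) + 0.25·ln(380) = 4.9550 + 1.4850 = 6.4400
CE = e^6.4400 ≈ 626.41

$626.41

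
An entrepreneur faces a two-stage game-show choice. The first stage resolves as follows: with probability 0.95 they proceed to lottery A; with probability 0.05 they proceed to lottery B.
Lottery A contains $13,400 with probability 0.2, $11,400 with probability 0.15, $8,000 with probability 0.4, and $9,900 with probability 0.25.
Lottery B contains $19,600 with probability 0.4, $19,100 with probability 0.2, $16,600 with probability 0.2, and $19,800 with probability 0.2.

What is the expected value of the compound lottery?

EV(A) = 0.2 × 13400 + 0.15 × 11400 + 0.4 × 8000 + 0.25 × 9900 = 2680 + 1710 + 3200 + 2475 = 10065
EV(B) = 0.4 × 19600 + 0.2 × 19100 + 0.2 × 16600 + 0.2 × 19800 = 7840 + 3820 + 3320 + 3960 = 18940
Overall = 0.95 × 10065 + 0.05 × 18940 = 9561.75 + 947 = 10508.75

$10,508.75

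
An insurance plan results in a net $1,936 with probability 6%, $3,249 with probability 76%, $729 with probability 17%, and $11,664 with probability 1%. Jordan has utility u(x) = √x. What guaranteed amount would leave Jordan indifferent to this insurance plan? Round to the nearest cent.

E[u] = 0.06·√1936 + 0.76·√3249 + 0.17·√729 + 0.01·√11664 = 0.06·44 + 0.76·57 + 0.17·27 + 0.01·108 = 51.63
CE = (51.63)² = 2665.6569

$2,665.66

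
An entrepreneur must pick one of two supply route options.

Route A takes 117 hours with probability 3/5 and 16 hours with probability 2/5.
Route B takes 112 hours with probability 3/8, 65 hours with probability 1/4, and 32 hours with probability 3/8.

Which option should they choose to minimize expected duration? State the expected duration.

Route A = 3/5 × 117 + 2/5 × 16 = 70.2 + 6.4 = 76.6
Route B = 3/8 × 112 + 1/4 × 65 + 3/8 × 32 = 42 + 16.25 + 12 = 70.25

Route B (70.25 hours)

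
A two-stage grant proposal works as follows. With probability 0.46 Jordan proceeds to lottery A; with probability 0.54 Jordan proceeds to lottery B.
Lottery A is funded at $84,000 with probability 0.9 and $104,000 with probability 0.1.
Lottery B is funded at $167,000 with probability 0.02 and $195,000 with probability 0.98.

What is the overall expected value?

$144,557.60

EV(A) = 0.9 × 84000 + 0.1 × 104000 = 75600 + 10400 = 86000
EV(B) = 0.02 × 167000 + 0.98 × 195000 = 3340 + 191100 = 194440
Overall = 0.46 × 86000 + 0.54 × 194440 = 39560 + 104997.6 = 144557.6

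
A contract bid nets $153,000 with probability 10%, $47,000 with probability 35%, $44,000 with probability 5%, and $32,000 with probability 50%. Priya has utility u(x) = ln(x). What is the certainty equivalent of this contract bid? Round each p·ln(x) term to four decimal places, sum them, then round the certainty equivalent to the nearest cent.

$43,494.94

E[u] = 0.1·ln(153000) + 0.35·ln(47000) + 0.05·ln(44000) + 0.5·ln(32000) = 1.1938 + 3.7653 + 0.5346 + 5.1867 = 10.6804
CE = e^10.6804 ≈ 43494.94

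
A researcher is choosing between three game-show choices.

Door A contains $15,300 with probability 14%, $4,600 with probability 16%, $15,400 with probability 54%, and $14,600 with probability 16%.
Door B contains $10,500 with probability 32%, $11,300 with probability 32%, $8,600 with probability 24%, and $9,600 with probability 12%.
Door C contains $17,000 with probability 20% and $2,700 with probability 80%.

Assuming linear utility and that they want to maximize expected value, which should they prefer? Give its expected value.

Door A = 0.14 × 15300 + 0.16 × 4600 + 0.54 × 15400 + 0.16 × 14600 = 2142 + 736 + 8316 + 2336 = 13530
Door B = 0.32 × 10500 + 0.32 × 11300 + 0.24 × 8600 + 0.12 × 9600 = 3360 + 3616 + 2064 + 1152 = 10192
Door C = 0.2 × 17000 + 0.8 × 2700 = 3400 + 2160 = 5560

Door A ($13,530)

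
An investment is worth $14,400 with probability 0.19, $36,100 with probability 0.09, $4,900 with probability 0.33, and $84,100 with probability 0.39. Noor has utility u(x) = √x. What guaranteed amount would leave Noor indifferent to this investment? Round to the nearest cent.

$31,011.21

E[u] = 0.19·√14400 + 0.09·√36100 + 0.33·√4900 + 0.39·√84100 = 0.19·120 + 0.09·190 + 0.33·70 + 0.39·290 = 176.1
CE = (176.1)² = 31011.21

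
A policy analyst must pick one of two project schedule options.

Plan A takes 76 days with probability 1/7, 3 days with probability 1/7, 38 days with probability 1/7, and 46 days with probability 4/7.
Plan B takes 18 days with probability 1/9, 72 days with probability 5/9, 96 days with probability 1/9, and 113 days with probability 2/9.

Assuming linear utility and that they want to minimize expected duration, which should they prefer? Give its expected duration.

Plan A (43 days)

Plan A = 1/7 × 76 + 1/7 × 3 + 1/7 × 38 + 4/7 × 46 = 10.8571 + 0.4286 + 5.4286 + 26.2857 = 43
Plan B = 1/9 × 18 + 5/9 × 72 + 1/9 × 96 + 2/9 × 113 = 2 + 40 + 10.6667 + 25.1111 = 77.7778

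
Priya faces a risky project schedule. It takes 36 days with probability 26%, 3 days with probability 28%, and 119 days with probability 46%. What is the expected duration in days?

64.94 days

EV = 0.26 × 36 + 0.28 × 3 + 0.46 × 119 = 9.36 + 0.84 + 54.74 = 64.94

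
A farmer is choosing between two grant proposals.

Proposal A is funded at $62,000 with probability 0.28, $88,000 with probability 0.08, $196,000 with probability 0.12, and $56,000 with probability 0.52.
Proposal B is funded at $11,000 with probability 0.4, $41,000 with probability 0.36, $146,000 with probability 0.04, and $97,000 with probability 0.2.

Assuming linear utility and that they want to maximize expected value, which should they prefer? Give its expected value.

Proposal A = 0.28 × 62000 + 0.08 × 88000 + 0.12 × 196000 + 0.52 × 56000 = 17360 + 7040 + 23520 + 29120 = 77040
Proposal B = 0.4 × 11000 + 0.36 × 41000 + 0.04 × 146000 + 0.2 × 97000 = 4400 + 14760 + 5840 + 19400 = 44400

Proposal A ($77,040)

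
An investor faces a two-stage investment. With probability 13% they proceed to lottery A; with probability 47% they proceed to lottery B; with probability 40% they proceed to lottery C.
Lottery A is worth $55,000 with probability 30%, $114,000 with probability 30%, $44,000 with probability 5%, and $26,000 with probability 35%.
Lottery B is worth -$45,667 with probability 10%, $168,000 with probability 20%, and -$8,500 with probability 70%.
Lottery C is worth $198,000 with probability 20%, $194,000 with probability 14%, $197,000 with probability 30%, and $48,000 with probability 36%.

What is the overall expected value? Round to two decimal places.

$76,165.15

EV(A) = 0.3 × 55000 + 0.3 × 114000 + 0.05 × 44000 + 0.35 × 26000 = 16500 + 34200 + 2200 + 9100 = 62000
EV(B) = 0.1 × (-45667) + 0.2 × 168000 + 0.7 × (-8500) = -4566.7 + 33600 − 5950 = 23083.3
EV(C) = 0.2 × 198000 + 0.14 × 194000 + 0.3 × 197000 + 0.36 × 48000 = 39600 + 27160 + 59100 + 17280 = 143140
Overall = 0.13 × 62000 + 0.47 × 23083.3 + 0.4 × 143140 = 8060 + 10849.151 + 57256 = 76165.151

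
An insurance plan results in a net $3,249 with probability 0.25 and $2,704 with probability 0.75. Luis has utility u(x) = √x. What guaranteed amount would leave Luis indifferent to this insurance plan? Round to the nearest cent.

E[u] = 0.25·√3249 + 0.75·√2704 = 0.25·57 + 0.75·52 = 53.25
CE = (53.25)² = 2835.5625

$2,835.56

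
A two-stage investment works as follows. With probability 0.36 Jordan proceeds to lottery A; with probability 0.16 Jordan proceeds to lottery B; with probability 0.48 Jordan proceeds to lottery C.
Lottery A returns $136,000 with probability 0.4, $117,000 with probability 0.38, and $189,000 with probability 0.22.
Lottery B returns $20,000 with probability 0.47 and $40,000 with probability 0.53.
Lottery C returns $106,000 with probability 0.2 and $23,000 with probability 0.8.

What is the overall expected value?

$74,462.40

EV(A) = 0.4 × 136000 + 0.38 × 117000 + 0.22 × 189000 = 54400 + 44460 + 41580 = 140440
EV(B) = 0.47 × 20000 + 0.53 × 40000 = 9400 + 21200 = 30600
EV(C) = 0.2 × 106000 + 0.8 × 23000 = 21200 + 18400 = 39600
Overall = 0.36 × 140440 + 0.16 × 30600 + 0.48 × 39600 = 50558.4 + 4896 + 19008 = 74462.4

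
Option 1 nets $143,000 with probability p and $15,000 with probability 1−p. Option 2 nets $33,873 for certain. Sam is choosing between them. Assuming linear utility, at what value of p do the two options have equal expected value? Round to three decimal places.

p·143000 + (1−p)·15000 = 33873
128000p + 15000 = 33873
p = (33873 − 15000) / 128000

p = 0.147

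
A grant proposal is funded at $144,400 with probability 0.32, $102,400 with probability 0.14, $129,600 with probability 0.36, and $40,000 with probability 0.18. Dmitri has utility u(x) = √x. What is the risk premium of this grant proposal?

$4,176

E[u] = 0.32·√144400 + 0.14·√102400 + 0.36·√129600 + 0.18·√40000 = 0.32·380 + 0.14·320 + 0.36·360 + 0.18·200 = 332
CE = (332)² = 110224
Risk premium = EV − CE = 114400 − 110224 = 4176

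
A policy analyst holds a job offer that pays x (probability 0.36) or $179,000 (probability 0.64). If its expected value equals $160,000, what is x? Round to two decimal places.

0.36·x + 0.64·179000 = 160000
0.36·x = 160000 − 114560 = 45440
x = 45440 / 0.36 = 126222.2222

x = $126,222.22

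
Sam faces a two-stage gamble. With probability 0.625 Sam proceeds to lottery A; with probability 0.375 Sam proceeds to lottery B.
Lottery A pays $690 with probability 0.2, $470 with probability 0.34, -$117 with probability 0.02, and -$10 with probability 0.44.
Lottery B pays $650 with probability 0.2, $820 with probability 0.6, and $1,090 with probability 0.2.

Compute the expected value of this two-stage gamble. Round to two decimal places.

$496.91

EV(A) = 0.2 × 690 + 0.34 × 470 + 0.02 × (-117) + 0.44 × (-10) = 138 + 159.8 − 2.34 − 4.4 = 291.06
EV(B) = 0.2 × 650 + 0.6 × 820 + 0.2 × 1090 = 130 + 492 + 218 = 840
Overall = 0.625 × 291.06 + 0.375 × 840 = 181.9125 + 315 = 496.9125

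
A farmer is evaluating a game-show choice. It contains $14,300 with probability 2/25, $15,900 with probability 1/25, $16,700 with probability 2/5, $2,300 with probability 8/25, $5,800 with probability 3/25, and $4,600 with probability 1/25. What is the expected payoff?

EV = 2/25 × 14300 + 1/25 × 15900 + 2/5 × 16700 + 8/25 × 2300 + 3/25 × 5800 + 1/25 × 4600 = 1144 + 636 + 6680 + 736 + 696 + 184 = 10076

$10,076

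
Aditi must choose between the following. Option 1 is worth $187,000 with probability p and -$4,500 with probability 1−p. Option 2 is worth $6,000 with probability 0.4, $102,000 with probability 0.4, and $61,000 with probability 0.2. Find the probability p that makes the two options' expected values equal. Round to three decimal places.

p = 0.313

EV(Option 2) = 0.4 × 6000 + 0.4 × 102000 + 0.2 × 61000 = 2400 + 40800 + 12200 = 55400
p·187000 + (1−p)·(-4500) = 55400
191500p − 4500 = 55400
p = (55400 + 4500) / 191500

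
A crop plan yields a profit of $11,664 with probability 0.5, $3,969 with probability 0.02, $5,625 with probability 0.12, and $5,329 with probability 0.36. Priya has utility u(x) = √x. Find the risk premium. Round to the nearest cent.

$307.33

E[u] = 0.5·√11664 + 0.02·√3969 + 0.12·√5625 + 0.36·√5329 = 0.5·108 + 0.02·63 + 0.12·75 + 0.36·73 = 90.54
CE = (90.54)² = 8197.4916
Risk premium = EV − CE = 8504.82 − 8197.4916 = 307.3284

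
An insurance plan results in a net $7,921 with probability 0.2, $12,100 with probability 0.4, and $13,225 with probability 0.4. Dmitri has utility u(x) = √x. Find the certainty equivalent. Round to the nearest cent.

E[u] = 0.2·√7921 + 0.4·√12100 + 0.4·√13225 = 0.2·89 + 0.4·110 + 0.4·115 = 107.8
CE = (107.8)² = 11620.84

$11,620.84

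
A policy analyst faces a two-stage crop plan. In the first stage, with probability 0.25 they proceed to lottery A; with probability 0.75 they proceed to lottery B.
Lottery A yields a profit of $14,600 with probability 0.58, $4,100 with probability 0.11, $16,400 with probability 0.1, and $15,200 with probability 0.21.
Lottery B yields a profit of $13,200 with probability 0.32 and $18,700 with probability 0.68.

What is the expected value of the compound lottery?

$16,142.75

EV(A) = 0.58 × 14600 + 0.11 × 4100 + 0.1 × 16400 + 0.21 × 15200 = 8468 + 451 + 1640 + 3192 = 13751
EV(B) = 0.32 × 13200 + 0.68 × 18700 = 4224 + 12716 = 16940
Overall = 0.25 × 13751 + 0.75 × 16940 = 3437.75 + 12705 = 16142.75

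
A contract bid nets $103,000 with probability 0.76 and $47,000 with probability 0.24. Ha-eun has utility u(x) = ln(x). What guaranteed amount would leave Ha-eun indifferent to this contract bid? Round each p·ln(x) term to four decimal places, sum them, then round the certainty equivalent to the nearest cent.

E[u] = 0.76·ln(103000) + 0.24·ln(47000) = 8.7723 + 2.5819 = 11.3542
CE = e^11.3542 ≈ 85323.06

$85,323.06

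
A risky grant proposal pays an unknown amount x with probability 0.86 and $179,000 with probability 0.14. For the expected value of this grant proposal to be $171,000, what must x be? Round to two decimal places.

x = $169,697.67

0.86·x + 0.14·179000 = 171000
0.86·x = 171000 − 25060 = 145940
x = 145940 / 0.86 = 169697.6744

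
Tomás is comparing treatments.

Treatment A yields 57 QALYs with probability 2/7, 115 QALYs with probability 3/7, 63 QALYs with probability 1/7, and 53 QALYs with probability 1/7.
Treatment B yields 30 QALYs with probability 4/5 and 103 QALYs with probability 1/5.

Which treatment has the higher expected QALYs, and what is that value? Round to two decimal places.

Treatment A = 2/7 × 57 + 3/7 × 115 + 1/7 × 63 + 1/7 × 53 = 16.2857 + 49.2857 + 9 + 7.5714 = 82.1429
Treatment B = 4/5 × 30 + 1/5 × 103 = 24 + 20.6 = 44.6

Treatment A (82.14 QALYs)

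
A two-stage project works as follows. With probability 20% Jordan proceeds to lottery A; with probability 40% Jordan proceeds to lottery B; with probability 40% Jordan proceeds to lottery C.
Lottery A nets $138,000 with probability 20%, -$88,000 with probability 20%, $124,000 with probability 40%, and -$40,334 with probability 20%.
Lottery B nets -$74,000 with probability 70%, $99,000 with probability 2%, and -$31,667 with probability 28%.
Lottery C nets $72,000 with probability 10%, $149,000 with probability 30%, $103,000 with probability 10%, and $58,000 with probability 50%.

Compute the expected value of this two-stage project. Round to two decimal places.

$23,311.94

EV(A) = 0.2 × 138000 + 0.2 × (-88000) + 0.4 × 124000 + 0.2 × (-40334) = 27600 − 17600 + 49600 − 8066.8 = 51533.2
EV(B) = 0.7 × (-74000) + 0.02 × 99000 + 0.28 × (-31667) = -51800 + 1980 − 8866.76 = -58686.76
EV(C) = 0.1 × 72000 + 0.3 × 149000 + 0.1 × 103000 + 0.5 × 58000 = 7200 + 44700 + 10300 + 29000 = 91200
Overall = 0.2 × 51533.2 + 0.4 × (-58686.76) + 0.4 × 91200 = 10306.64 − 23474.704 + 36480 = 23311.936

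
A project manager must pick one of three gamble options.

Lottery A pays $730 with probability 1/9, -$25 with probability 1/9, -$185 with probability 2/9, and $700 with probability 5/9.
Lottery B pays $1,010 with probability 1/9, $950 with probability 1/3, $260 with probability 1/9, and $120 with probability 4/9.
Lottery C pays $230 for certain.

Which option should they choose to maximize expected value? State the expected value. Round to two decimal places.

Lottery B ($511.11)

Lottery A = 1/9 × 730 + 1/9 × (-25) + 2/9 × (-185) + 5/9 × 700 = 81.1111 − 2.7778 − 41.1111 + 388.8889 = 426.1111
Lottery B = 1/9 × 1010 + 1/3 × 950 + 1/9 × 260 + 4/9 × 120 = 112.2222 + 316.6667 + 28.8889 + 53.3333 = 511.1111
Lottery C: 230 (certain)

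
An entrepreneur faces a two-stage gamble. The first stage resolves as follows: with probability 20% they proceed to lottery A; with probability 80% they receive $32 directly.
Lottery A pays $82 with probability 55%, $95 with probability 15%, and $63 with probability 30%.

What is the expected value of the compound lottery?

$41.25

EV(A) = 0.55 × 82 + 0.15 × 95 + 0.3 × 63 = 45.1 + 14.25 + 18.9 = 78.25
Branch B: 32 (certain)
Overall = 0.2 × 78.25 + 0.8 × 32 = 15.65 + 25.6 = 41.25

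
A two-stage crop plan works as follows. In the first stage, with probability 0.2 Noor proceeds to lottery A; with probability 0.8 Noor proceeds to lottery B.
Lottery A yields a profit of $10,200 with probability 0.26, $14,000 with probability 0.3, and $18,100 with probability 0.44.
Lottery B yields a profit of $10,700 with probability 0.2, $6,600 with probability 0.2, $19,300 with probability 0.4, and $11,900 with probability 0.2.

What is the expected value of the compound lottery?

EV(A) = 0.26 × 10200 + 0.3 × 14000 + 0.44 × 18100 = 2652 + 4200 + 7964 = 14816
EV(B) = 0.2 × 10700 + 0.2 × 6600 + 0.4 × 19300 + 0.2 × 11900 = 2140 + 1320 + 7720 + 2380 = 13560
Overall = 0.2 × 14816 + 0.8 × 13560 = 2963.2 + 10848 = 13811.2

$13,811.20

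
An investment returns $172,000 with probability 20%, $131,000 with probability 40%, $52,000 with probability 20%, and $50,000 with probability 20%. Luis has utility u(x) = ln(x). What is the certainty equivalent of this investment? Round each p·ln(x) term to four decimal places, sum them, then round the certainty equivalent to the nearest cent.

$94,845.07

E[u] = 0.2·ln(172000) + 0.4·ln(131000) + 0.2·ln(52000) + 0.2·ln(50000) = 2.4110 + 4.7132 + 2.1718 + 2.1640 = 11.4600
CE = e^11.4600 ≈ 94845.07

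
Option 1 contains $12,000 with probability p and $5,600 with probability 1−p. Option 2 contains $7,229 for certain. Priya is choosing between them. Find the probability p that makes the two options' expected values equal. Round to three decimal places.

p·12000 + (1−p)·5600 = 7229
6400p + 5600 = 7229
p = (7229 − 5600) / 6400

p = 0.255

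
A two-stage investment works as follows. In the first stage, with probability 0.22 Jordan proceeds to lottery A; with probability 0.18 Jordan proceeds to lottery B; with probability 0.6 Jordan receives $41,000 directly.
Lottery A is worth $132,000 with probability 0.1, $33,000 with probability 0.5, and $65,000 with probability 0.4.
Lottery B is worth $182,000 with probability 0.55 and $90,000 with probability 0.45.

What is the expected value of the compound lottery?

$62,162

EV(A) = 0.1 × 132000 + 0.5 × 33000 + 0.4 × 65000 = 13200 + 16500 + 26000 = 55700
EV(B) = 0.55 × 182000 + 0.45 × 90000 = 100100 + 40500 = 140600
Branch C: 41000 (certain)
Overall = 0.22 × 55700 + 0.18 × 140600 + 0.6 × 41000 = 12254 + 25308 + 24600 = 62162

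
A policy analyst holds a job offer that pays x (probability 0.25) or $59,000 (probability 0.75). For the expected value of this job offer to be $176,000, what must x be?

0.25·x + 0.75·59000 = 176000
0.25·x = 176000 − 44250 = 131750
x = 131750 / 0.25 = 527000

x = $527,000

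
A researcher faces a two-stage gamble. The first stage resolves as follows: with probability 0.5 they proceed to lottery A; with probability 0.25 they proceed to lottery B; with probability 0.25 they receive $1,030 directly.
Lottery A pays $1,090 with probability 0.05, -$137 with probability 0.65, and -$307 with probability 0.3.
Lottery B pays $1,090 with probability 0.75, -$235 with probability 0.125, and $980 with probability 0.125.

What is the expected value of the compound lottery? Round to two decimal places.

$421.83

EV(A) = 0.05 × 1090 + 0.65 × (-137) + 0.3 × (-307) = 54.5 − 89.05 − 92.1 = -126.65
EV(B) = 0.75 × 1090 + 0.125 × (-235) + 0.125 × 980 = 817.5 − 29.375 + 122.5 = 910.625
Branch C: 1030 (certain)
Overall = 0.5 × (-126.65) + 0.25 × 910.625 + 0.25 × 1030 = -63.325 + 227.65625 + 257.5 = 421.83125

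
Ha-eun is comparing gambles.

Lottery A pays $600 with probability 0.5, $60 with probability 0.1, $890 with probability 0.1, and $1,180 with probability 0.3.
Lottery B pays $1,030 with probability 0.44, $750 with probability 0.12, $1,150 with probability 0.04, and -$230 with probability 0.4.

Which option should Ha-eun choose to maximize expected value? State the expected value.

Lottery A = 0.5 × 600 + 0.1 × 60 + 0.1 × 890 + 0.3 × 1180 = 300 + 6 + 89 + 354 = 749
Lottery B = 0.44 × 1030 + 0.12 × 750 + 0.04 × 1150 + 0.4 × (-230) = 453.2 + 90 + 46 − 92 = 497.2

Lottery A ($749)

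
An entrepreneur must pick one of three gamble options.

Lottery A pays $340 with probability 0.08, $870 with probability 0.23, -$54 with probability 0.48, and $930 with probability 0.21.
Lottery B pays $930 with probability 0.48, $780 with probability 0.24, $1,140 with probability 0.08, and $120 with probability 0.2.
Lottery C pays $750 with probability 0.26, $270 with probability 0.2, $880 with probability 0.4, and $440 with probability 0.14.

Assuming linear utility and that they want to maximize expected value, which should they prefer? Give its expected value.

Lottery B ($748.80)

Lottery A = 0.08 × 340 + 0.23 × 870 + 0.48 × (-54) + 0.21 × 930 = 27.2 + 200.1 − 25.92 + 195.3 = 396.68
Lottery B = 0.48 × 930 + 0.24 × 780 + 0.08 × 1140 + 0.2 × 120 = 446.4 + 187.2 + 91.2 + 24 = 748.8
Lottery C = 0.26 × 750 + 0.2 × 270 + 0.4 × 880 + 0.14 × 440 = 195 + 54 + 352 + 61.6 = 662.6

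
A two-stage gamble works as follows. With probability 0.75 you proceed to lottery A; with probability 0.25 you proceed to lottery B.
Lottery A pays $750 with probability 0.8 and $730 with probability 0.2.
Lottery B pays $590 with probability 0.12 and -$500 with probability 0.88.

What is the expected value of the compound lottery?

$467.20

EV(A) = 0.8 × 750 + 0.2 × 730 = 600 + 146 = 746
EV(B) = 0.12 × 590 + 0.88 × (-500) = 70.8 − 440 = -369.2
Overall = 0.75 × 746 + 0.25 × (-369.2) = 559.5 − 92.3 = 467.2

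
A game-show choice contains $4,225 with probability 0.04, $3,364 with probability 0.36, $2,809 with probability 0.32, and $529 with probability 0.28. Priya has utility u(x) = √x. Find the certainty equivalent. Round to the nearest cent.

E[u] = 0.04·√4225 + 0.36·√3364 + 0.32·√2809 + 0.28·√529 = 0.04·65 + 0.36·58 + 0.32·53 + 0.28·23 = 46.88
CE = (46.88)² = 2197.7344

$2,197.73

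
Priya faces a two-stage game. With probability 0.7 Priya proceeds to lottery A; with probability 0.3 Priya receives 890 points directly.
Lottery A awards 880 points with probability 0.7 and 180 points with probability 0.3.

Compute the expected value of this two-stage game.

736 points

EV(A) = 0.7 × 880 + 0.3 × 180 = 616 + 54 = 670
Branch B: 890 (certain)
Overall = 0.7 × 670 + 0.3 × 890 = 469 + 267 = 736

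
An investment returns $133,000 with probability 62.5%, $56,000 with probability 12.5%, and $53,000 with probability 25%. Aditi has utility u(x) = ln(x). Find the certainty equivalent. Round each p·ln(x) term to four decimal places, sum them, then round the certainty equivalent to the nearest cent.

$94,835.59

E[u] = 0.625·ln(133000) + 0.125·ln(56000) + 0.25·ln(53000) = 7.3738 + 1.3666 + 2.7195 = 11.4599
CE = e^11.4599 ≈ 94835.59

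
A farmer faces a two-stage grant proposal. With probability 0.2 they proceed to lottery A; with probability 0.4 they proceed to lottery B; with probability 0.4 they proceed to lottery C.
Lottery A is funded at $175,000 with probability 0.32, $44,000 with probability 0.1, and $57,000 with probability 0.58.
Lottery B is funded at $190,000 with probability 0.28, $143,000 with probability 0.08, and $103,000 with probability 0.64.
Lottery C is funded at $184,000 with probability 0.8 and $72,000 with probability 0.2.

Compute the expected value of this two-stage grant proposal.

$135,556

EV(A) = 0.32 × 175000 + 0.1 × 44000 + 0.58 × 57000 = 56000 + 4400 + 33060 = 93460
EV(B) = 0.28 × 190000 + 0.08 × 143000 + 0.64 × 103000 = 53200 + 11440 + 65920 = 130560
EV(C) = 0.8 × 184000 + 0.2 × 72000 = 147200 + 14400 = 161600
Overall = 0.2 × 93460 + 0.4 × 130560 + 0.4 × 161600 = 18692 + 52224 + 64640 = 135556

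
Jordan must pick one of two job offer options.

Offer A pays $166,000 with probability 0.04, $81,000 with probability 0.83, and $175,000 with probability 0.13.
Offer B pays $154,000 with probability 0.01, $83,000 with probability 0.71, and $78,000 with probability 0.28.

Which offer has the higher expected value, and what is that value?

Offer A = 0.04 × 166000 + 0.83 × 81000 + 0.13 × 175000 = 6640 + 67230 + 22750 = 96620
Offer B = 0.01 × 154000 + 0.71 × 83000 + 0.28 × 78000 = 1540 + 58930 + 21840 = 82310

Offer A ($96,620)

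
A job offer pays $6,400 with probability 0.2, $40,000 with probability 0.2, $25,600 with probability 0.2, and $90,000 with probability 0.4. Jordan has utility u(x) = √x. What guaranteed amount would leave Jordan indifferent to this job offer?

$43,264

E[u] = 0.2·√6400 + 0.2·√40000 + 0.2·√25600 + 0.4·√90000 = 0.2·80 + 0.2·200 + 0.2·160 + 0.4·300 = 208
CE = (208)² = 43264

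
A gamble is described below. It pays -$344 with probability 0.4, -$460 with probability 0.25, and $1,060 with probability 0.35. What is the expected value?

EV = 0.4 × (-344) + 0.25 × (-460) + 0.35 × 1060 = -137.6 − 115 + 371 = 118.4

$118.40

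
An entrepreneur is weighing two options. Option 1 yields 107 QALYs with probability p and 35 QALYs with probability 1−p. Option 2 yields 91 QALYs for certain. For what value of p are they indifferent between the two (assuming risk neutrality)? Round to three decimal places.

p = 0.778

p·107 + (1−p)·35 = 91
72p + 35 = 91
p = (91 − 35) / 72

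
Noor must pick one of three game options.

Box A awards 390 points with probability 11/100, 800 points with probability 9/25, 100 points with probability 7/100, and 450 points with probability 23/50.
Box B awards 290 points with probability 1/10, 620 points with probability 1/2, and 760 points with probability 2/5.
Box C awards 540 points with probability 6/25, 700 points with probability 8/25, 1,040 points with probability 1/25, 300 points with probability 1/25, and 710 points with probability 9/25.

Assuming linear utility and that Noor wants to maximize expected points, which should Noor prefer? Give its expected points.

Box A = 11/100 × 390 + 9/25 × 800 + 7/100 × 100 + 23/50 × 450 = 42.9 + 288 + 7 + 207 = 544.9
Box B = 1/10 × 290 + 1/2 × 620 + 2/5 × 760 = 29 + 310 + 304 = 643
Box C = 6/25 × 540 + 8/25 × 700 + 1/25 × 1040 + 1/25 × 300 + 9/25 × 710 = 129.6 + 224 + 41.6 + 12 + 255.6 = 662.8

Box C (662.8 points)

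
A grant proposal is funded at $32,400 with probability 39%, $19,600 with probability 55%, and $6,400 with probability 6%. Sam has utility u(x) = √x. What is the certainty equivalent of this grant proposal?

$23,104

E[u] = 0.39·√32400 + 0.55·√19600 + 0.06·√6400 = 0.39·180 + 0.55·140 + 0.06·80 = 152
CE = (152)² = 23104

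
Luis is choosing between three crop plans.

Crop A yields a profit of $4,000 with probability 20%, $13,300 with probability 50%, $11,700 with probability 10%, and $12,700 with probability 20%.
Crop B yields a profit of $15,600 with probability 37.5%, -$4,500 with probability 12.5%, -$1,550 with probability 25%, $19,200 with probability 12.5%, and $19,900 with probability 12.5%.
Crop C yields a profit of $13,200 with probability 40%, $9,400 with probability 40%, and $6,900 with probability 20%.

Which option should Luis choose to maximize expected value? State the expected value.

Crop A = 0.2 × 4000 + 0.5 × 13300 + 0.1 × 11700 + 0.2 × 12700 = 800 + 6650 + 1170 + 2540 = 11160
Crop B = 0.375 × 15600 + 0.125 × (-4500) + 0.25 × (-1550) + 0.125 × 19200 + 0.125 × 19900 = 5850 − 562.5 − 387.5 + 2400 + 2487.5 = 9787.5
Crop C = 0.4 × 13200 + 0.4 × 9400 + 0.2 × 6900 = 5280 + 3760 + 1380 = 10420

Crop A ($11,160)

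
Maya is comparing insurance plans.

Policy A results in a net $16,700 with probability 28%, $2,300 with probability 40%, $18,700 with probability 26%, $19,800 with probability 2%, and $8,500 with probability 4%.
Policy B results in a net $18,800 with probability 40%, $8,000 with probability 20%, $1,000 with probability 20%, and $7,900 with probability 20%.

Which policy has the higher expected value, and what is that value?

Policy A = 0.28 × 16700 + 0.4 × 2300 + 0.26 × 18700 + 0.02 × 19800 + 0.04 × 8500 = 4676 + 920 + 4862 + 396 + 340 = 11194
Policy B = 0.4 × 18800 + 0.2 × 8000 + 0.2 × 1000 + 0.2 × 7900 = 7520 + 1600 + 200 + 1580 = 10900

Policy A ($11,194)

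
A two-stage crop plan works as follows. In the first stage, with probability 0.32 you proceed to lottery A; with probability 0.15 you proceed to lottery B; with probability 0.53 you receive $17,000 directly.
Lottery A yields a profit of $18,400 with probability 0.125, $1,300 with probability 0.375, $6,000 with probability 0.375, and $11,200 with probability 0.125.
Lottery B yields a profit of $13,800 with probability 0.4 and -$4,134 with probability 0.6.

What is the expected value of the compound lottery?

$11,525.94

EV(A) = 0.125 × 18400 + 0.375 × 1300 + 0.375 × 6000 + 0.125 × 11200 = 2300 + 487.5 + 2250 + 1400 = 6437.5
EV(B) = 0.4 × 13800 + 0.6 × (-4134) = 5520 − 2480.4 = 3039.6
Branch C: 17000 (certain)
Overall = 0.32 × 6437.5 + 0.15 × 3039.6 + 0.53 × 17000 = 2060 + 455.94 + 9010 = 11525.94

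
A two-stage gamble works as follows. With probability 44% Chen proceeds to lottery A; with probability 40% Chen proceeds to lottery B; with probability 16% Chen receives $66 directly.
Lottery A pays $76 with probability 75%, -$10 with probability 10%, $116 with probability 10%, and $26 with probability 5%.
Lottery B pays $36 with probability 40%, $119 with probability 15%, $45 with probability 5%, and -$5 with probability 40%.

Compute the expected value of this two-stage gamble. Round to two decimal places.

EV(A) = 0.75 × 76 + 0.1 × (-10) + 0.1 × 116 + 0.05 × 26 = 57 − 1 + 11.6 + 1.3 = 68.9
EV(B) = 0.4 × 36 + 0.15 × 119 + 0.05 × 45 + 0.4 × (-5) = 14.4 + 17.85 + 2.25 − 2 = 32.5
Branch C: 66 (certain)
Overall = 0.44 × 68.9 + 0.4 × 32.5 + 0.16 × 66 = 30.316 + 13 + 10.56 = 53.876

$53.88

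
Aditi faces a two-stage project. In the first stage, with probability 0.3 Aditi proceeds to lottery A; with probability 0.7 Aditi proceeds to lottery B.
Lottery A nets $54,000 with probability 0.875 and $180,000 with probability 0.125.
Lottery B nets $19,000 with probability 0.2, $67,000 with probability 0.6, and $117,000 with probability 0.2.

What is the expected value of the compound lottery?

EV(A) = 0.875 × 54000 + 0.125 × 180000 = 47250 + 22500 = 69750
EV(B) = 0.2 × 19000 + 0.6 × 67000 + 0.2 × 117000 = 3800 + 40200 + 23400 = 67400
Overall = 0.3 × 69750 + 0.7 × 67400 = 20925 + 47180 = 68105

$68,105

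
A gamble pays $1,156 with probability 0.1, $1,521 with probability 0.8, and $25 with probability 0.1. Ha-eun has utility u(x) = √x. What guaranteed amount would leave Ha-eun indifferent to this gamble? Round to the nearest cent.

$1,232.01

E[u] = 0.1·√1156 + 0.8·√1521 + 0.1·√25 = 0.1·34 + 0.8·39 + 0.1·5 = 35.1
CE = (35.1)² = 1232.01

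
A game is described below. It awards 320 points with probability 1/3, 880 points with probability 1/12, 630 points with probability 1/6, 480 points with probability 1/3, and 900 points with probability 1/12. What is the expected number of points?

EV = 1/3 × 320 + 1/12 × 880 + 1/6 × 630 + 1/3 × 480 + 1/12 × 900 = 106.6667 + 73.3333 + 105 + 160 + 75 = 520

520 points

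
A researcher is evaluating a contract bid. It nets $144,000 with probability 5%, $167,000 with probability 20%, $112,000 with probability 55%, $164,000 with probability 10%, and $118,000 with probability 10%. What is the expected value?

$130,400

EV = 0.05 × 144000 + 0.2 × 167000 + 0.55 × 112000 + 0.1 × 164000 + 0.1 × 118000 = 7200 + 33400 + 61600 + 16400 + 11800 = 130400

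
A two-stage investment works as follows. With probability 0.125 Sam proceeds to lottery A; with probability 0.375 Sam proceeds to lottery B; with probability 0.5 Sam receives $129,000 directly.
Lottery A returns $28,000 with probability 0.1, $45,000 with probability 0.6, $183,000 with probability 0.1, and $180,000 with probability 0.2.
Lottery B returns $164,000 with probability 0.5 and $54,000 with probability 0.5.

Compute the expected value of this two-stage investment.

EV(A) = 0.1 × 28000 + 0.6 × 45000 + 0.1 × 183000 + 0.2 × 180000 = 2800 + 27000 + 18300 + 36000 = 84100
EV(B) = 0.5 × 164000 + 0.5 × 54000 = 82000 + 27000 = 109000
Branch C: 129000 (certain)
Overall = 0.125 × 84100 + 0.375 × 109000 + 0.5 × 129000 = 10512.5 + 40875 + 64500 = 115887.5

$115,887.50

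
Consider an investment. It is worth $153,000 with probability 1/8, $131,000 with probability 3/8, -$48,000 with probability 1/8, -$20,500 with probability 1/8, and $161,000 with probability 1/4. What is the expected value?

EV = 1/8 × 153000 + 3/8 × 131000 + 1/8 × (-48000) + 1/8 × (-20500) + 1/4 × 161000 = 19125 + 49125 − 6000 − 2562.5 + 40250 = 99937.5

$99,937.50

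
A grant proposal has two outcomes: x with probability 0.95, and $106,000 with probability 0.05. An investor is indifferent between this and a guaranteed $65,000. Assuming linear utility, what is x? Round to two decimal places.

x = $62,842.11

0.95·x + 0.05·106000 = 65000
0.95·x = 65000 − 5300 = 59700
x = 59700 / 0.95 = 62842.1053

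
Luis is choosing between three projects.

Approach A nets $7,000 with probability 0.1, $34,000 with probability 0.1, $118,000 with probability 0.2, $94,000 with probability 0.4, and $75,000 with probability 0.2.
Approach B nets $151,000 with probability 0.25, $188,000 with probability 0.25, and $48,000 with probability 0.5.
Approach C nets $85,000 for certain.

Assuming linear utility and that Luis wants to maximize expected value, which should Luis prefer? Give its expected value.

Approach B ($108,750)

Approach A = 0.1 × 7000 + 0.1 × 34000 + 0.2 × 118000 + 0.4 × 94000 + 0.2 × 75000 = 700 + 3400 + 23600 + 37600 + 15000 = 80300
Approach B = 0.25 × 151000 + 0.25 × 188000 + 0.5 × 48000 = 37750 + 47000 + 24000 = 108750
Approach C: 85000 (certain)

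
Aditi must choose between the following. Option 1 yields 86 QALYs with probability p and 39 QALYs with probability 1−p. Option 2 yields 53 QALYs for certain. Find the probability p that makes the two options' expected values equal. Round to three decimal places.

p·86 + (1−p)·39 = 53
47p + 39 = 53
p = (53 − 39) / 47

p = 0.298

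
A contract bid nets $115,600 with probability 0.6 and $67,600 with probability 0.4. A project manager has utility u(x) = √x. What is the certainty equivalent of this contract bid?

E[u] = 0.6·√115600 + 0.4·√67600 = 0.6·340 + 0.4·260 = 308
CE = (308)² = 94864

$94,864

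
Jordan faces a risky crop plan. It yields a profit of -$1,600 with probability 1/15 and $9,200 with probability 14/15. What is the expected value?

$8,480

EV = 1/15 × (-1600) + 14/15 × 9200 = -106.6667 + 8586.6667 = 8480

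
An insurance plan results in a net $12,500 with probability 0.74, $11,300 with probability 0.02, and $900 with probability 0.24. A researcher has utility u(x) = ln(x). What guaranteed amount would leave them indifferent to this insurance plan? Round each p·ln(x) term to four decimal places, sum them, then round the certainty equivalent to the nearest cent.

$6,634.91

E[u] = 0.74·ln(12500) + 0.02·ln(11300) + 0.24·ln(900) = 6.9808 + 0.1867 + 1.6326 = 8.8001
CE = e^8.8001 ≈ 6634.91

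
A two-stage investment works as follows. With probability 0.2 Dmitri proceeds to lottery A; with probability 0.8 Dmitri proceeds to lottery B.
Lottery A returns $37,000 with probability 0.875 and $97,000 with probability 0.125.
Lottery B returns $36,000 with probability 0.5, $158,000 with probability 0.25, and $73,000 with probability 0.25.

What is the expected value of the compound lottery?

$69,500

EV(A) = 0.875 × 37000 + 0.125 × 97000 = 32375 + 12125 = 44500
EV(B) = 0.5 × 36000 + 0.25 × 158000 + 0.25 × 73000 = 18000 + 39500 + 18250 = 75750
Overall = 0.2 × 44500 + 0.8 × 75750 = 8900 + 60600 = 69500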